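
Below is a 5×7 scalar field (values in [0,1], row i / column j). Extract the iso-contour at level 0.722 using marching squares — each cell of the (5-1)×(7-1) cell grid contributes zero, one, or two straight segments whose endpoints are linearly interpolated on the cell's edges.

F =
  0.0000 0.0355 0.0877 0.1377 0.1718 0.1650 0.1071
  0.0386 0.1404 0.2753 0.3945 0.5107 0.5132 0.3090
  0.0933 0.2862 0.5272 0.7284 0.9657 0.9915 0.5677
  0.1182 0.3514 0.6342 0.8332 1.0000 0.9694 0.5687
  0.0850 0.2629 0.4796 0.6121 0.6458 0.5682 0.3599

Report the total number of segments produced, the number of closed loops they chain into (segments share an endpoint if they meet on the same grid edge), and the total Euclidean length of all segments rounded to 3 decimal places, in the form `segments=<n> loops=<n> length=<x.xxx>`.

cell (1,2): code 0100 → (1.981,3.000)–(2.000,2.968)
cell (1,3): code 1100 → (1.464,4.000)–(1.981,3.000)
cell (1,4): code 1100 → (1.437,5.000)–(1.464,4.000)
cell (1,5): code 1000 → (2.000,5.636)–(1.437,5.000)
cell (2,2): code 0110 → (2.000,2.968)–(3.000,2.441)
cell (2,5): code 1001 → (3.000,5.617)–(2.000,5.636)
cell (3,2): code 0010 → (3.000,2.441)–(3.503,3.000)
cell (3,3): code 0011 → (3.503,3.000)–(3.785,4.000)
cell (3,4): code 0011 → (3.785,4.000)–(3.617,5.000)
cell (3,5): code 0001 → (3.617,5.000)–(3.000,5.617)
total: 10 segments, chained into 1 closed loop(s), length Σ = 8.820612

segments=10 loops=1 length=8.821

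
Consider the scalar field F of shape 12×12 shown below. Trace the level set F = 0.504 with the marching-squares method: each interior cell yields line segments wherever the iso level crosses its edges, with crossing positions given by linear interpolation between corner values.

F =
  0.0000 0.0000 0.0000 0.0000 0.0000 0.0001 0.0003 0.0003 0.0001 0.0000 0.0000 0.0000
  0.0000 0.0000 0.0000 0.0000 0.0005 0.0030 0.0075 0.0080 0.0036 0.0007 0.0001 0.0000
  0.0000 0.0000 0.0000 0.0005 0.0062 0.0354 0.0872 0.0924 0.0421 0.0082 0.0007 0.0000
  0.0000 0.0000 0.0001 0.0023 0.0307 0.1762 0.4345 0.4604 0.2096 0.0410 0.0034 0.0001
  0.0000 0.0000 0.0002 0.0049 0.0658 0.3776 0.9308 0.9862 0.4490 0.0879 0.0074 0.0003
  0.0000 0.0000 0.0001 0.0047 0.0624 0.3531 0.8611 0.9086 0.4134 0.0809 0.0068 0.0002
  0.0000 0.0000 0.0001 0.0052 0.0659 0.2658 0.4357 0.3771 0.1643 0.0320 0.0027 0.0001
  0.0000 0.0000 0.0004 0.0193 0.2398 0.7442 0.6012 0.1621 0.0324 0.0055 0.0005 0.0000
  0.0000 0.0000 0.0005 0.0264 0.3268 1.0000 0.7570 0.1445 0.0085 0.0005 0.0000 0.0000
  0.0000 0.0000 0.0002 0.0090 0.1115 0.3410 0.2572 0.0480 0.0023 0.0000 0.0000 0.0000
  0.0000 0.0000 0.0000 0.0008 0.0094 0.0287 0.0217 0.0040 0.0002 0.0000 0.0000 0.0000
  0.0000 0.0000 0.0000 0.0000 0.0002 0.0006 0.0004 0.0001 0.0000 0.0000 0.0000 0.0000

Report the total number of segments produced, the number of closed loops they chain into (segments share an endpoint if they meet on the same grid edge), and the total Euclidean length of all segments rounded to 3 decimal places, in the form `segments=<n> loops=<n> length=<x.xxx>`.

cell (3,5): code 0100 → (3.140,6.000)–(4.000,5.228)
cell (3,6): code 1100 → (3.083,7.000)–(3.140,6.000)
cell (3,7): code 1000 → (4.000,7.898)–(3.083,7.000)
cell (4,5): code 0110 → (4.000,5.228)–(5.000,5.297)
cell (4,7): code 1001 → (5.000,7.817)–(4.000,7.898)
cell (5,5): code 0010 → (5.000,5.297)–(5.839,6.000)
cell (5,6): code 0011 → (5.839,6.000)–(5.761,7.000)
cell (5,7): code 0001 → (5.761,7.000)–(5.000,7.817)
cell (6,4): code 0100 → (6.498,5.000)–(7.000,4.524)
cell (6,5): code 1100 → (6.413,6.000)–(6.498,5.000)
cell (6,6): code 1000 → (7.000,6.221)–(6.413,6.000)
cell (7,4): code 0110 → (7.000,4.524)–(8.000,4.263)
cell (7,6): code 1001 → (8.000,6.413)–(7.000,6.221)
cell (8,4): code 0010 → (8.000,4.263)–(8.753,5.000)
cell (8,5): code 0011 → (8.753,5.000)–(8.506,6.000)
cell (8,6): code 0001 → (8.506,6.000)–(8.000,6.413)
total: 16 segments, chained into 2 closed loop(s), length Σ = 15.771854

segments=16 loops=2 length=15.772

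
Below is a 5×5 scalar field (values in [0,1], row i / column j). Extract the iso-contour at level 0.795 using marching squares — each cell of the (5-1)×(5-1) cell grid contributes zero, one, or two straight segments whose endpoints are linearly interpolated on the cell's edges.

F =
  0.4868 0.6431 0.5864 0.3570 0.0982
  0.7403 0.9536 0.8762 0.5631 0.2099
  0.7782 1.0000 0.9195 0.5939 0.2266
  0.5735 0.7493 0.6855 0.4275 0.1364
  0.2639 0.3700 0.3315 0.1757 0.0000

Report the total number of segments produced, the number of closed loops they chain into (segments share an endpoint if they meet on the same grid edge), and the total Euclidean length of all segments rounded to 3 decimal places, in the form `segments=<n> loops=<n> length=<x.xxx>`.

segments=8 loops=1 length=7.263

cell (0,0): code 0100 → (0.489,1.000)–(1.000,0.256)
cell (0,1): code 1100 → (0.720,2.000)–(0.489,1.000)
cell (0,2): code 1000 → (1.000,2.259)–(0.720,2.000)
cell (1,0): code 0110 → (1.000,0.256)–(2.000,0.076)
cell (1,2): code 1001 → (2.000,2.382)–(1.000,2.259)
cell (2,0): code 0010 → (2.000,0.076)–(2.818,1.000)
cell (2,1): code 0011 → (2.818,1.000)–(2.532,2.000)
cell (2,2): code 0001 → (2.532,2.000)–(2.000,2.382)
total: 8 segments, chained into 1 closed loop(s), length Σ = 7.263126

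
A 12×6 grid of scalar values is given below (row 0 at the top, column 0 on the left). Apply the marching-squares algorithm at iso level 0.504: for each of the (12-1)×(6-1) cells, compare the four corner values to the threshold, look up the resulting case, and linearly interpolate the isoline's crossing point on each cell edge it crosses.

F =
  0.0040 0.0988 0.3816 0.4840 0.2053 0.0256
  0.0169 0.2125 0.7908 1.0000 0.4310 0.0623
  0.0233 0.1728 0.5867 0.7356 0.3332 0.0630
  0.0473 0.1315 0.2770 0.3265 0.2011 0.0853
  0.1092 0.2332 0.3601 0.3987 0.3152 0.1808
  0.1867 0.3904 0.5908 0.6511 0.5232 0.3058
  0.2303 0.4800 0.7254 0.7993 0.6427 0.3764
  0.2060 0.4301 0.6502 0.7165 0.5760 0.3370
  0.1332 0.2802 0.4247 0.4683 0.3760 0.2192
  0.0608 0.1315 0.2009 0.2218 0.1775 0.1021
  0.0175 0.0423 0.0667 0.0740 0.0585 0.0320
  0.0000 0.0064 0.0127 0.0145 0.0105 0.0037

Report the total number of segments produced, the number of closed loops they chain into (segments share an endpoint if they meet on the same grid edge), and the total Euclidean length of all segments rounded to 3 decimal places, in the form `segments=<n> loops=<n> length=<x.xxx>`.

cell (0,1): code 0100 → (0.299,2.000)–(1.000,1.504)
cell (0,2): code 1100 → (0.039,3.000)–(0.299,2.000)
cell (0,3): code 1000 → (1.000,3.872)–(0.039,3.000)
cell (1,1): code 0110 → (1.000,1.504)–(2.000,1.800)
cell (1,3): code 1001 → (2.000,3.576)–(1.000,3.872)
cell (2,1): code 0010 → (2.000,1.800)–(2.267,2.000)
cell (2,2): code 0011 → (2.267,2.000)–(2.566,3.000)
cell (2,3): code 0001 → (2.566,3.000)–(2.000,3.576)
cell (4,1): code 0100 → (4.624,2.000)–(5.000,1.567)
cell (4,2): code 1100 → (4.417,3.000)–(4.624,2.000)
cell (4,3): code 1100 → (4.908,4.000)–(4.417,3.000)
cell (4,4): code 1000 → (5.000,4.088)–(4.908,4.000)
cell (5,1): code 0110 → (5.000,1.567)–(6.000,1.098)
cell (5,4): code 1001 → (6.000,4.521)–(5.000,4.088)
cell (6,1): code 0110 → (6.000,1.098)–(7.000,1.336)
cell (6,4): code 1001 → (7.000,4.301)–(6.000,4.521)
cell (7,1): code 0010 → (7.000,1.336)–(7.648,2.000)
cell (7,2): code 0011 → (7.648,2.000)–(7.856,3.000)
cell (7,3): code 0011 → (7.856,3.000)–(7.360,4.000)
cell (7,4): code 0001 → (7.360,4.000)–(7.000,4.301)
total: 20 segments, chained into 2 closed loop(s), length Σ = 18.077560

segments=20 loops=2 length=18.078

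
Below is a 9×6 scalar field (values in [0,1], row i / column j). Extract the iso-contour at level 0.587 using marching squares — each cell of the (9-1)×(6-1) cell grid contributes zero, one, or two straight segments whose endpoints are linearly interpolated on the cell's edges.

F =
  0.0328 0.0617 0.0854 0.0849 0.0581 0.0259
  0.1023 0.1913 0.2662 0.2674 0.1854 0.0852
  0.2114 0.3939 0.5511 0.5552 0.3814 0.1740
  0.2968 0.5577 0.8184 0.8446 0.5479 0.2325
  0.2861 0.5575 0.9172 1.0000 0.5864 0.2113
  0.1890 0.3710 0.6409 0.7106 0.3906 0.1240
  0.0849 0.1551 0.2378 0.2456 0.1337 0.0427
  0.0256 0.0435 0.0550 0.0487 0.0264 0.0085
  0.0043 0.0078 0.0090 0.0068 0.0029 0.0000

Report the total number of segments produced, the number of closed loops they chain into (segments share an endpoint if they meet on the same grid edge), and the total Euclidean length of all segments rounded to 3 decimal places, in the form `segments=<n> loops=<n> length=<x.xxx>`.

segments=10 loops=1 length=9.614

cell (2,1): code 0100 → (2.134,2.000)–(3.000,1.112)
cell (2,2): code 1100 → (2.110,3.000)–(2.134,2.000)
cell (2,3): code 1000 → (3.000,3.868)–(2.110,3.000)
cell (3,1): code 0110 → (3.000,1.112)–(4.000,1.082)
cell (3,3): code 1001 → (4.000,3.999)–(3.000,3.868)
cell (4,1): code 0110 → (4.000,1.082)–(5.000,1.800)
cell (4,3): code 1001 → (5.000,3.386)–(4.000,3.999)
cell (5,1): code 0010 → (5.000,1.800)–(5.134,2.000)
cell (5,2): code 0011 → (5.134,2.000)–(5.266,3.000)
cell (5,3): code 0001 → (5.266,3.000)–(5.000,3.386)
total: 10 segments, chained into 1 closed loop(s), length Σ = 9.614206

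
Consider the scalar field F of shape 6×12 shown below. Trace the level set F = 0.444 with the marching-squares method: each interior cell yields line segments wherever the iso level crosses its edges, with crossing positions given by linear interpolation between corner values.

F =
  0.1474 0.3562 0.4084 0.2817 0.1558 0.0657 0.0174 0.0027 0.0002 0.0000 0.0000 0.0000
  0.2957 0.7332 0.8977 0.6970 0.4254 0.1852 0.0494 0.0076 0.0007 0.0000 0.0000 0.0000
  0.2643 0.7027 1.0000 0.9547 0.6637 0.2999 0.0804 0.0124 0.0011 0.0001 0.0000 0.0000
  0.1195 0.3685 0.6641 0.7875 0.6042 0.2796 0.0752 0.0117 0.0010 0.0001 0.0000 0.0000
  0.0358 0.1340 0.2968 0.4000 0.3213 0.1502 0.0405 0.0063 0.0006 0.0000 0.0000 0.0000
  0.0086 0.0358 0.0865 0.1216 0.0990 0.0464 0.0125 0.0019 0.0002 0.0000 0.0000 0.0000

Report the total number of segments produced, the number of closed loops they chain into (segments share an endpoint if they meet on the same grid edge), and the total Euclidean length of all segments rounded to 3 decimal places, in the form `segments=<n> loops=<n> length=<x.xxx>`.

segments=14 loops=1 length=12.514

cell (0,0): code 0100 → (0.233,1.000)–(1.000,0.339)
cell (0,1): code 1100 → (0.073,2.000)–(0.233,1.000)
cell (0,2): code 1100 → (0.391,3.000)–(0.073,2.000)
cell (0,3): code 1000 → (1.000,3.932)–(0.391,3.000)
cell (1,0): code 0110 → (1.000,0.339)–(2.000,0.410)
cell (1,3): code 1101 → (1.078,4.000)–(1.000,3.932)
cell (1,4): code 1000 → (2.000,4.604)–(1.078,4.000)
cell (2,0): code 0010 → (2.000,0.410)–(2.774,1.000)
cell (2,1): code 0111 → (2.774,1.000)–(3.000,1.255)
cell (2,4): code 1001 → (3.000,4.494)–(2.000,4.604)
cell (3,1): code 0010 → (3.000,1.255)–(3.599,2.000)
cell (3,2): code 0011 → (3.599,2.000)–(3.886,3.000)
cell (3,3): code 0011 → (3.886,3.000)–(3.566,4.000)
cell (3,4): code 0001 → (3.566,4.000)–(3.000,4.494)
total: 14 segments, chained into 1 closed loop(s), length Σ = 12.514023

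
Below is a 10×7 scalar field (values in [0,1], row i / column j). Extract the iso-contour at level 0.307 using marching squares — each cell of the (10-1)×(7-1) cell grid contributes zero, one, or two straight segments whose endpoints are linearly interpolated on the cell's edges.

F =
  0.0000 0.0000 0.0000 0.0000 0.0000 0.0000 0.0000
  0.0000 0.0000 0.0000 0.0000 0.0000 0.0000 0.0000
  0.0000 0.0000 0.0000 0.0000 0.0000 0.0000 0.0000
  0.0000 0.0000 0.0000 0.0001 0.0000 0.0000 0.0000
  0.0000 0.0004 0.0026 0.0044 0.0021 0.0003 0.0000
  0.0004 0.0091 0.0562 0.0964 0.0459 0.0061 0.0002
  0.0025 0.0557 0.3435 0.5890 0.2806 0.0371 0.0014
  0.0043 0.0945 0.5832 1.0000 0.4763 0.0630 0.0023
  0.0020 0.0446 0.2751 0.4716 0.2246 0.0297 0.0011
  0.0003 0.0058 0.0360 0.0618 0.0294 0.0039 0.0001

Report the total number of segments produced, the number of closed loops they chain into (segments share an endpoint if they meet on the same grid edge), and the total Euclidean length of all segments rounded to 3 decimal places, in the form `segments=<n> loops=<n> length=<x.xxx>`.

cell (5,1): code 0100 → (5.873,2.000)–(6.000,1.873)
cell (5,2): code 1100 → (5.428,3.000)–(5.873,2.000)
cell (5,3): code 1000 → (6.000,3.914)–(5.428,3.000)
cell (6,1): code 0110 → (6.000,1.873)–(7.000,1.435)
cell (6,3): code 1101 → (6.135,4.000)–(6.000,3.914)
cell (6,4): code 1000 → (7.000,4.410)–(6.135,4.000)
cell (7,1): code 0010 → (7.000,1.435)–(7.896,2.000)
cell (7,2): code 0111 → (7.896,2.000)–(8.000,2.162)
cell (7,3): code 1011 → (8.000,3.666)–(7.673,4.000)
cell (7,4): code 0001 → (7.673,4.000)–(7.000,4.410)
cell (8,2): code 0010 → (8.000,2.162)–(8.402,3.000)
cell (8,3): code 0001 → (8.402,3.000)–(8.000,3.666)
total: 12 segments, chained into 1 closed loop(s), length Σ = 8.776155

segments=12 loops=1 length=8.776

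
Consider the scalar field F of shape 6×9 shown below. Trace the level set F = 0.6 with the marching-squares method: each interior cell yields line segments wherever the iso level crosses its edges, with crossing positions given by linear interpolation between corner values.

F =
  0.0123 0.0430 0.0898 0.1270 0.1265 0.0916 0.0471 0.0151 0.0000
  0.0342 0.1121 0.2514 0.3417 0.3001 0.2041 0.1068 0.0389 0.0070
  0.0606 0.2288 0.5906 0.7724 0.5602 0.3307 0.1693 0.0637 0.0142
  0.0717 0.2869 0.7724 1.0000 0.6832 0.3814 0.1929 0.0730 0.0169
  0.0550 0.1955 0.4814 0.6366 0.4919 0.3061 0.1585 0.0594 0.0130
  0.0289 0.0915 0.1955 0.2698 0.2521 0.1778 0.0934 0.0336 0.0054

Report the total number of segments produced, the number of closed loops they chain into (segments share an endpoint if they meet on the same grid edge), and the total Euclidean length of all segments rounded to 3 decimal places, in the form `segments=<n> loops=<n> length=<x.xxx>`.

cell (1,2): code 0100 → (1.600,3.000)–(2.000,2.052)
cell (1,3): code 1000 → (2.000,3.812)–(1.600,3.000)
cell (2,1): code 0100 → (2.052,2.000)–(3.000,1.645)
cell (2,2): code 1110 → (2.000,2.052)–(2.052,2.000)
cell (2,3): code 1101 → (2.324,4.000)–(2.000,3.812)
cell (2,4): code 1000 → (3.000,4.276)–(2.324,4.000)
cell (3,1): code 0010 → (3.000,1.645)–(3.592,2.000)
cell (3,2): code 0111 → (3.592,2.000)–(4.000,2.764)
cell (3,3): code 1011 → (4.000,3.253)–(3.435,4.000)
cell (3,4): code 0001 → (3.435,4.000)–(3.000,4.276)
cell (4,2): code 0010 → (4.000,2.764)–(4.100,3.000)
cell (4,3): code 0001 → (4.100,3.000)–(4.000,3.253)
total: 12 segments, chained into 1 closed loop(s), length Σ = 7.661564

segments=12 loops=1 length=7.662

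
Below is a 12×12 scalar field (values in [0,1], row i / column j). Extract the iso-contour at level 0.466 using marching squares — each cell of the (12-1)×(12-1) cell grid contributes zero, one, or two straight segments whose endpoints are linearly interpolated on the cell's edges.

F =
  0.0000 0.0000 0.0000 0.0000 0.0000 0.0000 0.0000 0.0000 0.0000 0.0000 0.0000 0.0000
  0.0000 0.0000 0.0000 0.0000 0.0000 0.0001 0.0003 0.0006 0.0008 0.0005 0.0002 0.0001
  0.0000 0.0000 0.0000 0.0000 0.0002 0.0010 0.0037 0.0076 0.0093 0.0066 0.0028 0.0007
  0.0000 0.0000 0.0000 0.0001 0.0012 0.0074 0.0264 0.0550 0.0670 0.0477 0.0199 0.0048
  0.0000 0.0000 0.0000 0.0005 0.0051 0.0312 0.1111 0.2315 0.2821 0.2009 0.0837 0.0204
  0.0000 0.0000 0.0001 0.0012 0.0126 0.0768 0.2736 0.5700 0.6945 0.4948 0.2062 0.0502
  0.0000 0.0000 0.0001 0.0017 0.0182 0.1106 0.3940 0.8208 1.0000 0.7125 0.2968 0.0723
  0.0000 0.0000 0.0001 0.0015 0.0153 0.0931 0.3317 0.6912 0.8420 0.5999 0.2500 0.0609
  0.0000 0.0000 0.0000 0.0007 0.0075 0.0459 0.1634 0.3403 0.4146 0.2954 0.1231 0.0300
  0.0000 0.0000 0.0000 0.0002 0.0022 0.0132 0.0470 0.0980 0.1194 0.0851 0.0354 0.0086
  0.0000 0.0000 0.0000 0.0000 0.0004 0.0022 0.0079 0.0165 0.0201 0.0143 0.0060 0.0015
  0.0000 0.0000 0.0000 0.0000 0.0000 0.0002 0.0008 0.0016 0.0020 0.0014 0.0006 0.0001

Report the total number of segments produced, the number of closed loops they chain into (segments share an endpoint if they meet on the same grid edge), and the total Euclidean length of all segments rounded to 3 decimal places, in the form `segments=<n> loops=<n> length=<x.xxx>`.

segments=12 loops=1 length=10.603

cell (4,6): code 0100 → (4.693,7.000)–(5.000,6.649)
cell (4,7): code 1100 → (4.446,8.000)–(4.693,7.000)
cell (4,8): code 1100 → (4.902,9.000)–(4.446,8.000)
cell (4,9): code 1000 → (5.000,9.100)–(4.902,9.000)
cell (5,6): code 0110 → (5.000,6.649)–(6.000,6.169)
cell (5,9): code 1001 → (6.000,9.593)–(5.000,9.100)
cell (6,6): code 0110 → (6.000,6.169)–(7.000,6.374)
cell (6,9): code 1001 → (7.000,9.383)–(6.000,9.593)
cell (7,6): code 0010 → (7.000,6.374)–(7.642,7.000)
cell (7,7): code 0011 → (7.642,7.000)–(7.880,8.000)
cell (7,8): code 0011 → (7.880,8.000)–(7.440,9.000)
cell (7,9): code 0001 → (7.440,9.000)–(7.000,9.383)
total: 12 segments, chained into 1 closed loop(s), length Σ = 10.602613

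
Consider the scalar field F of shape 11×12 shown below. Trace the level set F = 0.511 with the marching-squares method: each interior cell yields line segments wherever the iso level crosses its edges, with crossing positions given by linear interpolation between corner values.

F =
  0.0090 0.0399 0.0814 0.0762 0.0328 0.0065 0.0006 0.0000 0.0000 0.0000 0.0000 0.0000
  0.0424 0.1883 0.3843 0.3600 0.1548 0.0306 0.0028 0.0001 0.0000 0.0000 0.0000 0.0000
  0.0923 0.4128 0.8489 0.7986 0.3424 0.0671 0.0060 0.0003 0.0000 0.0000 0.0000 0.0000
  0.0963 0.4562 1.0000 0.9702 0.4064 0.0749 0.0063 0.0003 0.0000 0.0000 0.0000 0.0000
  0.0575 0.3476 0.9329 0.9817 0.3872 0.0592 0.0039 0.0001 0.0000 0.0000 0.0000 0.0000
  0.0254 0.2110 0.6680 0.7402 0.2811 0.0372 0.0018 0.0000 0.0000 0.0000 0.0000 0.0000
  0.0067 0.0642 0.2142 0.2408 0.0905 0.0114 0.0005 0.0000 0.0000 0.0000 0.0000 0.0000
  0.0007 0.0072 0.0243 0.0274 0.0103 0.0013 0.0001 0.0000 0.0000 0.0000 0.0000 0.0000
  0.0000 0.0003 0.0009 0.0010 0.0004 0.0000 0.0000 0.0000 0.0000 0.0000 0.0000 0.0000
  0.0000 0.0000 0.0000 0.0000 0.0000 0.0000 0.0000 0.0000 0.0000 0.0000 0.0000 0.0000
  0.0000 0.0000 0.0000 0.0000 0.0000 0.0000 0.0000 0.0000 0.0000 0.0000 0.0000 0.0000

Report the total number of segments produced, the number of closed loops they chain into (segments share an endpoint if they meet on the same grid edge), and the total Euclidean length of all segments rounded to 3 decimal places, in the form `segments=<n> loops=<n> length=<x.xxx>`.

segments=12 loops=1 length=11.298

cell (1,1): code 0100 → (1.273,2.000)–(2.000,1.225)
cell (1,2): code 1100 → (1.344,3.000)–(1.273,2.000)
cell (1,3): code 1000 → (2.000,3.630)–(1.344,3.000)
cell (2,1): code 0110 → (2.000,1.225)–(3.000,1.101)
cell (2,3): code 1001 → (3.000,3.814)–(2.000,3.630)
cell (3,1): code 0110 → (3.000,1.101)–(4.000,1.279)
cell (3,3): code 1001 → (4.000,3.792)–(3.000,3.814)
cell (4,1): code 0110 → (4.000,1.279)–(5.000,1.656)
cell (4,3): code 1001 → (5.000,3.499)–(4.000,3.792)
cell (5,1): code 0010 → (5.000,1.656)–(5.346,2.000)
cell (5,2): code 0011 → (5.346,2.000)–(5.459,3.000)
cell (5,3): code 0001 → (5.459,3.000)–(5.000,3.499)
total: 12 segments, chained into 1 closed loop(s), length Σ = 11.298190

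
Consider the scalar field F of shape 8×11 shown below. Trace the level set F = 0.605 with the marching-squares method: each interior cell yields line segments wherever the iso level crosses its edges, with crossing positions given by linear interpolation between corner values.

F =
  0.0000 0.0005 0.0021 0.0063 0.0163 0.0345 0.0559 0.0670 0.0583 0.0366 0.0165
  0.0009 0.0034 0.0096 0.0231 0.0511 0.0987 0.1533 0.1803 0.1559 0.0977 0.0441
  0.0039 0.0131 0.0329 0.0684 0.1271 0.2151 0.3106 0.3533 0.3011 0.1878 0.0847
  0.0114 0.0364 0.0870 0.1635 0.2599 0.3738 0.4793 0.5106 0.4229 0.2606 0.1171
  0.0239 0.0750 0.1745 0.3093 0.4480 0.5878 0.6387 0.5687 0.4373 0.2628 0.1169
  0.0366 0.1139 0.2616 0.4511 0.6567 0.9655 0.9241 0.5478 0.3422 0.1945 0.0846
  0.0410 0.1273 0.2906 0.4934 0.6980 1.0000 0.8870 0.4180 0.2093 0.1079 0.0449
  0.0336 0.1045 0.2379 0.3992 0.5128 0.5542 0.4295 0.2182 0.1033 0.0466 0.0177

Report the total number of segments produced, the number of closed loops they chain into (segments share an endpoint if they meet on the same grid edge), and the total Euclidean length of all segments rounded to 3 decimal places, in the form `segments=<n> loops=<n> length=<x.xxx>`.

segments=12 loops=1 length=9.900

cell (3,5): code 0100 → (3.789,6.000)–(4.000,5.338)
cell (3,6): code 1000 → (4.000,6.481)–(3.789,6.000)
cell (4,3): code 0100 → (4.752,4.000)–(5.000,3.749)
cell (4,4): code 1100 → (4.046,5.000)–(4.752,4.000)
cell (4,5): code 1110 → (4.000,5.338)–(4.046,5.000)
cell (4,6): code 1001 → (5.000,6.848)–(4.000,6.481)
cell (5,3): code 0110 → (5.000,3.749)–(6.000,3.545)
cell (5,6): code 1001 → (6.000,6.601)–(5.000,6.848)
cell (6,3): code 0010 → (6.000,3.545)–(6.502,4.000)
cell (6,4): code 0011 → (6.502,4.000)–(6.886,5.000)
cell (6,5): code 0011 → (6.886,5.000)–(6.616,6.000)
cell (6,6): code 0001 → (6.616,6.000)–(6.000,6.601)
total: 12 segments, chained into 1 closed loop(s), length Σ = 9.900072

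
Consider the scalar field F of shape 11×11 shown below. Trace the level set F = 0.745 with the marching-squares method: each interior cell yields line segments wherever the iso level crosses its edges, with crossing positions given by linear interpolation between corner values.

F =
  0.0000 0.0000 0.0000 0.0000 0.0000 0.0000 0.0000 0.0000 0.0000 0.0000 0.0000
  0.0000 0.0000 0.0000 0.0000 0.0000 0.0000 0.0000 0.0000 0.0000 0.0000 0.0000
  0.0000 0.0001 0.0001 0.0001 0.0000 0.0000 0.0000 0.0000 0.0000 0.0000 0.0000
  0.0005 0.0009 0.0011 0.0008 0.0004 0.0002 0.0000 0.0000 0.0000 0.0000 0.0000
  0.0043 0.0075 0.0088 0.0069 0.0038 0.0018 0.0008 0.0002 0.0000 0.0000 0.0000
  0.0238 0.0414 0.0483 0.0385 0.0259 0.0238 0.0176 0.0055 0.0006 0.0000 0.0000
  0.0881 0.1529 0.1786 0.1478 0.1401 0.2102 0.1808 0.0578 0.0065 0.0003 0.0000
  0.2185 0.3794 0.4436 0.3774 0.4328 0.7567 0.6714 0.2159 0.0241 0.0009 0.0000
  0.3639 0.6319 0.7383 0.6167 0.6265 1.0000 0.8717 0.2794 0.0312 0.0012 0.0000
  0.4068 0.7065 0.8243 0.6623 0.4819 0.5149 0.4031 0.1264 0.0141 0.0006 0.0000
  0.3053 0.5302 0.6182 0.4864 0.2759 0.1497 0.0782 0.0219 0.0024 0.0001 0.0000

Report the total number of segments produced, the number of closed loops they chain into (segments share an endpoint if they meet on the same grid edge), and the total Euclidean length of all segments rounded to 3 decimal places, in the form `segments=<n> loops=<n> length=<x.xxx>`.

cell (6,4): code 0100 → (6.979,5.000)–(7.000,4.964)
cell (6,5): code 1000 → (7.000,5.137)–(6.979,5.000)
cell (7,4): code 0110 → (7.000,4.964)–(8.000,4.317)
cell (7,5): code 1101 → (7.367,6.000)–(7.000,5.137)
cell (7,6): code 1000 → (8.000,6.214)–(7.367,6.000)
cell (8,1): code 0100 → (8.078,2.000)–(9.000,1.327)
cell (8,2): code 1000 → (9.000,2.490)–(8.078,2.000)
cell (8,4): code 0010 → (8.000,4.317)–(8.526,5.000)
cell (8,5): code 0011 → (8.526,5.000)–(8.270,6.000)
cell (8,6): code 0001 → (8.270,6.000)–(8.000,6.214)
cell (9,1): code 0010 → (9.000,1.327)–(9.385,2.000)
cell (9,2): code 0001 → (9.385,2.000)–(9.000,2.490)
total: 12 segments, chained into 2 closed loop(s), length Σ = 8.799349

segments=12 loops=2 length=8.799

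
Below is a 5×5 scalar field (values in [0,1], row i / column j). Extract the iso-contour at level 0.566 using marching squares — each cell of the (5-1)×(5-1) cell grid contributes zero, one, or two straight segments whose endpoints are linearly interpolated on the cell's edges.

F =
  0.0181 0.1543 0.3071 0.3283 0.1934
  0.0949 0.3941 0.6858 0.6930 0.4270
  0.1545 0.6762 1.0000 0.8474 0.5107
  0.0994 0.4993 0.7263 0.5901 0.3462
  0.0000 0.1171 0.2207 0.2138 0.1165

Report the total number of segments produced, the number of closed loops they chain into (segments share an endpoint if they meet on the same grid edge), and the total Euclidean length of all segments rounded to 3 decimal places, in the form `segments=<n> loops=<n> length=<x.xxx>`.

segments=12 loops=1 length=8.765

cell (0,1): code 0100 → (0.684,2.000)–(1.000,1.589)
cell (0,2): code 1100 → (0.652,3.000)–(0.684,2.000)
cell (0,3): code 1000 → (1.000,3.477)–(0.652,3.000)
cell (1,0): code 0100 → (1.609,1.000)–(2.000,0.789)
cell (1,1): code 1110 → (1.000,1.589)–(1.609,1.000)
cell (1,3): code 1001 → (2.000,3.836)–(1.000,3.477)
cell (2,0): code 0010 → (2.000,0.789)–(2.623,1.000)
cell (2,1): code 0111 → (2.623,1.000)–(3.000,1.294)
cell (2,3): code 1001 → (3.000,3.099)–(2.000,3.836)
cell (3,1): code 0010 → (3.000,1.294)–(3.317,2.000)
cell (3,2): code 0011 → (3.317,2.000)–(3.064,3.000)
cell (3,3): code 0001 → (3.064,3.000)–(3.000,3.099)
total: 12 segments, chained into 1 closed loop(s), length Σ = 8.765272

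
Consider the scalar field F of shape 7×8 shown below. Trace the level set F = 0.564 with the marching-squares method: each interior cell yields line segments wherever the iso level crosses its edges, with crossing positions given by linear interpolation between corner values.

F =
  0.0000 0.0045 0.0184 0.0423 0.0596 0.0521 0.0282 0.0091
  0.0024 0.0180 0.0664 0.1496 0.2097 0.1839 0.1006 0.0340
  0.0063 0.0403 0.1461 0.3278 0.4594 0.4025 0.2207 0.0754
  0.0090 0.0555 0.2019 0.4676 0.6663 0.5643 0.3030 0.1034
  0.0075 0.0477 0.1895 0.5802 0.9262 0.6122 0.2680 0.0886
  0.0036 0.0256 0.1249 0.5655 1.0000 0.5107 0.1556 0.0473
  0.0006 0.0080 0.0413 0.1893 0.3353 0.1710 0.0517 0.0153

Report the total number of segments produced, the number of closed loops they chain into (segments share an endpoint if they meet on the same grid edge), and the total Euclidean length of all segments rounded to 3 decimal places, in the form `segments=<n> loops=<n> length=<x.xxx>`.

cell (2,3): code 0100 → (2.506,4.000)–(3.000,3.485)
cell (2,4): code 1100 → (2.998,5.000)–(2.506,4.000)
cell (2,5): code 1000 → (3.000,5.001)–(2.998,5.000)
cell (3,2): code 0100 → (3.856,3.000)–(4.000,2.959)
cell (3,3): code 1110 → (3.000,3.485)–(3.856,3.000)
cell (3,5): code 1001 → (4.000,5.140)–(3.000,5.001)
cell (4,2): code 0110 → (4.000,2.959)–(5.000,2.997)
cell (4,4): code 1011 → (5.000,4.891)–(4.475,5.000)
cell (4,5): code 0001 → (4.475,5.000)–(4.000,5.140)
cell (5,2): code 0010 → (5.000,2.997)–(5.004,3.000)
cell (5,3): code 0011 → (5.004,3.000)–(5.656,4.000)
cell (5,4): code 0001 → (5.656,4.000)–(5.000,4.891)
total: 12 segments, chained into 1 closed loop(s), length Σ = 8.311676

segments=12 loops=1 length=8.312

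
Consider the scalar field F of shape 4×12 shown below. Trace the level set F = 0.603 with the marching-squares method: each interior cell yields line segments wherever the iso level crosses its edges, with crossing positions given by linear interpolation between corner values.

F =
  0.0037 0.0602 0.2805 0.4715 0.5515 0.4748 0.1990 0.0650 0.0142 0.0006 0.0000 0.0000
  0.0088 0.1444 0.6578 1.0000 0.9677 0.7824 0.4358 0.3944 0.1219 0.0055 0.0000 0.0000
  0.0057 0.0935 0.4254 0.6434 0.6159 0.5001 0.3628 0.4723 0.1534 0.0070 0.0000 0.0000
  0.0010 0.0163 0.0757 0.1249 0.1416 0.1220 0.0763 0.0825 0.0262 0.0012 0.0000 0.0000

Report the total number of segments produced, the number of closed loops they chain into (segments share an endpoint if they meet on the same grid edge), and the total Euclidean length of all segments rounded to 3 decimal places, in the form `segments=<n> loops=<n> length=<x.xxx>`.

cell (0,1): code 0100 → (0.855,2.000)–(1.000,1.893)
cell (0,2): code 1100 → (0.249,3.000)–(0.855,2.000)
cell (0,3): code 1100 → (0.124,4.000)–(0.249,3.000)
cell (0,4): code 1100 → (0.417,5.000)–(0.124,4.000)
cell (0,5): code 1000 → (1.000,5.518)–(0.417,5.000)
cell (1,1): code 0010 → (1.000,1.893)–(1.236,2.000)
cell (1,2): code 0111 → (1.236,2.000)–(2.000,2.815)
cell (1,4): code 1011 → (2.000,4.111)–(1.635,5.000)
cell (1,5): code 0001 → (1.635,5.000)–(1.000,5.518)
cell (2,2): code 0010 → (2.000,2.815)–(2.078,3.000)
cell (2,3): code 0011 → (2.078,3.000)–(2.027,4.000)
cell (2,4): code 0001 → (2.027,4.000)–(2.000,4.111)
total: 12 segments, chained into 1 closed loop(s), length Σ = 8.652028

segments=12 loops=1 length=8.652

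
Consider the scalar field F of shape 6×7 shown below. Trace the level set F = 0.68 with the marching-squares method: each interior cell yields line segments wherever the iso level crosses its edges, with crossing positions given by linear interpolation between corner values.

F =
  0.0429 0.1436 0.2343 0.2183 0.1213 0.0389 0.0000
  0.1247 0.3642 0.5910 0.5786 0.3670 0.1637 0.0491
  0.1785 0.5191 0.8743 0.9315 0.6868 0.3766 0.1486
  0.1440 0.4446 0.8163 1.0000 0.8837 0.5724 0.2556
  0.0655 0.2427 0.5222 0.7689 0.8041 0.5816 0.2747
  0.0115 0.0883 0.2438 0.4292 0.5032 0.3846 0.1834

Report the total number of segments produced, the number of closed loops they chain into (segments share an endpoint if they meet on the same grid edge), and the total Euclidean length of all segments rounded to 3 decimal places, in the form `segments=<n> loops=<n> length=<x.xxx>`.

cell (1,1): code 0100 → (1.314,2.000)–(2.000,1.453)
cell (1,2): code 1100 → (1.287,3.000)–(1.314,2.000)
cell (1,3): code 1100 → (1.979,4.000)–(1.287,3.000)
cell (1,4): code 1000 → (2.000,4.022)–(1.979,4.000)
cell (2,1): code 0110 → (2.000,1.453)–(3.000,1.633)
cell (2,4): code 1001 → (3.000,4.654)–(2.000,4.022)
cell (3,1): code 0010 → (3.000,1.633)–(3.463,2.000)
cell (3,2): code 0111 → (3.463,2.000)–(4.000,2.640)
cell (3,4): code 1001 → (4.000,4.558)–(3.000,4.654)
cell (4,2): code 0010 → (4.000,2.640)–(4.262,3.000)
cell (4,3): code 0011 → (4.262,3.000)–(4.412,4.000)
cell (4,4): code 0001 → (4.412,4.000)–(4.000,4.558)
total: 12 segments, chained into 1 closed loop(s), length Σ = 9.904092

segments=12 loops=1 length=9.904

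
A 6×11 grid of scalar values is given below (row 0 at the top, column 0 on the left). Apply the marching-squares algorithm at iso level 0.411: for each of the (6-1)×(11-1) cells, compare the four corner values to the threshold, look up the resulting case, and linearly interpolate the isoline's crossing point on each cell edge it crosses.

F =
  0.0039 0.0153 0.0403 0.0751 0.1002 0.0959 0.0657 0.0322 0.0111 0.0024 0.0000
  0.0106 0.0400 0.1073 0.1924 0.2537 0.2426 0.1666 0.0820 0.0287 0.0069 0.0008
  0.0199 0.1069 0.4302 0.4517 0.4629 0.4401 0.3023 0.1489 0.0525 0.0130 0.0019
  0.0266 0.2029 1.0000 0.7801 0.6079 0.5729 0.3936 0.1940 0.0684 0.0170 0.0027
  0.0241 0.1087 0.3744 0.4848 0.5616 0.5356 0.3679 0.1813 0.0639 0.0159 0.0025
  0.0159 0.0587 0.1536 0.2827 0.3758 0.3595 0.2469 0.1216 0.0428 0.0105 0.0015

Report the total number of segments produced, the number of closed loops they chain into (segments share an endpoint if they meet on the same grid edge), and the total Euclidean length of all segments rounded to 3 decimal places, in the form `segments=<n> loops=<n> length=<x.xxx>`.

segments=14 loops=1 length=12.214

cell (1,1): code 0100 → (1.941,2.000)–(2.000,1.941)
cell (1,2): code 1100 → (1.843,3.000)–(1.941,2.000)
cell (1,3): code 1100 → (1.752,4.000)–(1.843,3.000)
cell (1,4): code 1100 → (1.853,5.000)–(1.752,4.000)
cell (1,5): code 1000 → (2.000,5.211)–(1.853,5.000)
cell (2,1): code 0110 → (2.000,1.941)–(3.000,1.261)
cell (2,5): code 1001 → (3.000,5.903)–(2.000,5.211)
cell (3,1): code 0010 → (3.000,1.261)–(3.941,2.000)
cell (3,2): code 0111 → (3.941,2.000)–(4.000,2.332)
cell (3,5): code 1001 → (4.000,5.743)–(3.000,5.903)
cell (4,2): code 0010 → (4.000,2.332)–(4.365,3.000)
cell (4,3): code 0011 → (4.365,3.000)–(4.811,4.000)
cell (4,4): code 0011 → (4.811,4.000)–(4.708,5.000)
cell (4,5): code 0001 → (4.708,5.000)–(4.000,5.743)
total: 14 segments, chained into 1 closed loop(s), length Σ = 12.214383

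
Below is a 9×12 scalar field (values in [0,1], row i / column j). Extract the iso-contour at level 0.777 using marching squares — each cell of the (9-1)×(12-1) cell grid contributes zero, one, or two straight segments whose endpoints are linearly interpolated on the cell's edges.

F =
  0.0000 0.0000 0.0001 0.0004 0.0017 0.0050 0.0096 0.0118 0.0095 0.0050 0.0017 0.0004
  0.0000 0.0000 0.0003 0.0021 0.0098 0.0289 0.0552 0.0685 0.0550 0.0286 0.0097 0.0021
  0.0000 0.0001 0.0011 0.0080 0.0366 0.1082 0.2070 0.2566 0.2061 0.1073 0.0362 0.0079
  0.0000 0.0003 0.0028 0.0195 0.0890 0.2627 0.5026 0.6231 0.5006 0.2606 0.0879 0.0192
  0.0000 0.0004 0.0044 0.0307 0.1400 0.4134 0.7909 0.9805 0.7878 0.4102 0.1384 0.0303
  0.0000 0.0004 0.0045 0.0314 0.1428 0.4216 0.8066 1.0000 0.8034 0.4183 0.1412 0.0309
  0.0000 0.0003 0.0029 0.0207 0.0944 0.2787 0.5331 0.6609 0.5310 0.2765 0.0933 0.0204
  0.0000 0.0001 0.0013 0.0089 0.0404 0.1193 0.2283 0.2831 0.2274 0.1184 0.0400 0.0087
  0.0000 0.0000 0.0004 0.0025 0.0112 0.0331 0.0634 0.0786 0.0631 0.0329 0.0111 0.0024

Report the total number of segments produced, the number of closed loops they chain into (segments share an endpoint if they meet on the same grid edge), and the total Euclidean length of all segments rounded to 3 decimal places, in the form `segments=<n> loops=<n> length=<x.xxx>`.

segments=10 loops=1 length=6.909

cell (3,5): code 0100 → (3.952,6.000)–(4.000,5.963)
cell (3,6): code 1100 → (3.431,7.000)–(3.952,6.000)
cell (3,7): code 1100 → (3.962,8.000)–(3.431,7.000)
cell (3,8): code 1000 → (4.000,8.029)–(3.962,8.000)
cell (4,5): code 0110 → (4.000,5.963)–(5.000,5.923)
cell (4,8): code 1001 → (5.000,8.069)–(4.000,8.029)
cell (5,5): code 0010 → (5.000,5.923)–(5.108,6.000)
cell (5,6): code 0011 → (5.108,6.000)–(5.658,7.000)
cell (5,7): code 0011 → (5.658,7.000)–(5.097,8.000)
cell (5,8): code 0001 → (5.097,8.000)–(5.000,8.069)
total: 10 segments, chained into 1 closed loop(s), length Σ = 6.908697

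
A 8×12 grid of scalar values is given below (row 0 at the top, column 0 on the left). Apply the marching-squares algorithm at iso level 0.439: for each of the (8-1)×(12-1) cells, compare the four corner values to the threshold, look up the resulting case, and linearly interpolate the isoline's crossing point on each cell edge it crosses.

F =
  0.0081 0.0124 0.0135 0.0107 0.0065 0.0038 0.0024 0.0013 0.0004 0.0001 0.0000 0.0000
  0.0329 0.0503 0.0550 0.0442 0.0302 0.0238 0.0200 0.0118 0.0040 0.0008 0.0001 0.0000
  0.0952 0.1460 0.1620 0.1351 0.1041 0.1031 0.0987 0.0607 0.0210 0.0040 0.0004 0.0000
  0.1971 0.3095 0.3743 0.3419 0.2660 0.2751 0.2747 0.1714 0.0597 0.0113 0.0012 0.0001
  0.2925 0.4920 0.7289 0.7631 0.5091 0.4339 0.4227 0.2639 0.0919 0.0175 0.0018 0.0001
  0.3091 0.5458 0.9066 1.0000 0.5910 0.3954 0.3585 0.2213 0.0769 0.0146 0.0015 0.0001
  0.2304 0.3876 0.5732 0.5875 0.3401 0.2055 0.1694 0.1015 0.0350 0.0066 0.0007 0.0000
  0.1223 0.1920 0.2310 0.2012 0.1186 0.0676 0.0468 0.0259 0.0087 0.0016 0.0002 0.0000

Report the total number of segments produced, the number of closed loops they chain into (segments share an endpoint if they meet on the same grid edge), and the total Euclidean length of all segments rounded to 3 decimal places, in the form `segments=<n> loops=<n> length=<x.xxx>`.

segments=14 loops=1 length=11.961

cell (3,0): code 0100 → (3.710,1.000)–(4.000,0.734)
cell (3,1): code 1100 → (3.182,2.000)–(3.710,1.000)
cell (3,2): code 1100 → (3.231,3.000)–(3.182,2.000)
cell (3,3): code 1100 → (3.712,4.000)–(3.231,3.000)
cell (3,4): code 1000 → (4.000,4.932)–(3.712,4.000)
cell (4,0): code 0110 → (4.000,0.734)–(5.000,0.549)
cell (4,4): code 1001 → (5.000,4.777)–(4.000,4.932)
cell (5,0): code 0010 → (5.000,0.549)–(5.675,1.000)
cell (5,1): code 0111 → (5.675,1.000)–(6.000,1.277)
cell (5,3): code 1011 → (6.000,3.600)–(5.606,4.000)
cell (5,4): code 0001 → (5.606,4.000)–(5.000,4.777)
cell (6,1): code 0010 → (6.000,1.277)–(6.392,2.000)
cell (6,2): code 0011 → (6.392,2.000)–(6.384,3.000)
cell (6,3): code 0001 → (6.384,3.000)–(6.000,3.600)
total: 14 segments, chained into 1 closed loop(s), length Σ = 11.960724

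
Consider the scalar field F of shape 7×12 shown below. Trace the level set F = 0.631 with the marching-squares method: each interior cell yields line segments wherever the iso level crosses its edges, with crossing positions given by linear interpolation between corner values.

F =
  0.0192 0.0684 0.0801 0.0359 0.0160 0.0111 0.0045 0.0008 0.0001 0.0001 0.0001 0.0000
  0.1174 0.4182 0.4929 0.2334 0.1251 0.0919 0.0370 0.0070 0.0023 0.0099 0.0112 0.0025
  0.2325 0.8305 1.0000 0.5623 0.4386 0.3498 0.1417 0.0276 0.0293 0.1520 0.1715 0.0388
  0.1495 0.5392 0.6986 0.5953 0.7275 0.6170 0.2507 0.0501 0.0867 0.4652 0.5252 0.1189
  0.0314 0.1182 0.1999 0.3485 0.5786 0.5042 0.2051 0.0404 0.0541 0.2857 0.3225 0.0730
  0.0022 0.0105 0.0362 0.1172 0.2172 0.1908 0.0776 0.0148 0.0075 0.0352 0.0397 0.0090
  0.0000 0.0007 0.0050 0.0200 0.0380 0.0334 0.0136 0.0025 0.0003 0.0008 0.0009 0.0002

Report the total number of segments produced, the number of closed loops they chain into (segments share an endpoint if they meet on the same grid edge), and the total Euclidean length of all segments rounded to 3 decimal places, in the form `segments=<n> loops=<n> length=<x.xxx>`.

segments=12 loops=2 length=10.082

cell (1,0): code 0100 → (1.516,1.000)–(2.000,0.666)
cell (1,1): code 1100 → (1.272,2.000)–(1.516,1.000)
cell (1,2): code 1000 → (2.000,2.843)–(1.272,2.000)
cell (2,0): code 0010 → (2.000,0.666)–(2.685,1.000)
cell (2,1): code 0111 → (2.685,1.000)–(3.000,1.576)
cell (2,2): code 1001 → (3.000,2.654)–(2.000,2.843)
cell (2,3): code 0100 → (2.666,4.000)–(3.000,3.270)
cell (2,4): code 1000 → (3.000,4.873)–(2.666,4.000)
cell (3,1): code 0010 → (3.000,1.576)–(3.136,2.000)
cell (3,2): code 0001 → (3.136,2.000)–(3.000,2.654)
cell (3,3): code 0010 → (3.000,3.270)–(3.648,4.000)
cell (3,4): code 0001 → (3.648,4.000)–(3.000,4.873)
total: 12 segments, chained into 2 closed loop(s), length Σ = 10.081523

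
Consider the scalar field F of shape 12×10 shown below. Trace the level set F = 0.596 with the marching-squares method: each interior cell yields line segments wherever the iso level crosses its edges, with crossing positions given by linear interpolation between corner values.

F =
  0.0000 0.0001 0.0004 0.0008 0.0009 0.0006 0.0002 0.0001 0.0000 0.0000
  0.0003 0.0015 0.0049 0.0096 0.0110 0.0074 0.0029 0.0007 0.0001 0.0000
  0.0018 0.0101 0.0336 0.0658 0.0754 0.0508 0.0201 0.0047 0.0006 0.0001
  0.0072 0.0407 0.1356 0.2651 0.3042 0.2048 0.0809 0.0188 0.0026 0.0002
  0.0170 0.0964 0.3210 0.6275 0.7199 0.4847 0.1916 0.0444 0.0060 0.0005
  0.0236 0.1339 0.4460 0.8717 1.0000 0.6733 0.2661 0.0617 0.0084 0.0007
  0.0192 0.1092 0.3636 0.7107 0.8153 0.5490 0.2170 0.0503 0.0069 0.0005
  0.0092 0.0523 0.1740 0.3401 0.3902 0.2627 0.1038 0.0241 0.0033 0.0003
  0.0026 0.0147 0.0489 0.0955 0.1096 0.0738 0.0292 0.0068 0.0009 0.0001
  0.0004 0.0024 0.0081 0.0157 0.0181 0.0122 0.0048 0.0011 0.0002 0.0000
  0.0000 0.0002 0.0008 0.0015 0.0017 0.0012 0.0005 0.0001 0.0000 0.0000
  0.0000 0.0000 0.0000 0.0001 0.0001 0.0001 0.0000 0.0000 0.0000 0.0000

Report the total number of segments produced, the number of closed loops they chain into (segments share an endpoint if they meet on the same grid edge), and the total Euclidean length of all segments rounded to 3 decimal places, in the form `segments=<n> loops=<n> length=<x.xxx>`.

cell (3,2): code 0100 → (3.913,3.000)–(4.000,2.897)
cell (3,3): code 1100 → (3.702,4.000)–(3.913,3.000)
cell (3,4): code 1000 → (4.000,4.527)–(3.702,4.000)
cell (4,2): code 0110 → (4.000,2.897)–(5.000,2.352)
cell (4,4): code 1101 → (4.590,5.000)–(4.000,4.527)
cell (4,5): code 1000 → (5.000,5.190)–(4.590,5.000)
cell (5,2): code 0110 → (5.000,2.352)–(6.000,2.670)
cell (5,4): code 1011 → (6.000,4.824)–(5.622,5.000)
cell (5,5): code 0001 → (5.622,5.000)–(5.000,5.190)
cell (6,2): code 0010 → (6.000,2.670)–(6.309,3.000)
cell (6,3): code 0011 → (6.309,3.000)–(6.516,4.000)
cell (6,4): code 0001 → (6.516,4.000)–(6.000,4.824)
total: 12 segments, chained into 1 closed loop(s), length Σ = 8.671004

segments=12 loops=1 length=8.671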